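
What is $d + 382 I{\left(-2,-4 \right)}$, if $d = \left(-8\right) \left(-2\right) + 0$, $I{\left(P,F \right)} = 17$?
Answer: $6510$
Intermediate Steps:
$d = 16$ ($d = 16 + 0 = 16$)
$d + 382 I{\left(-2,-4 \right)} = 16 + 382 \cdot 17 = 16 + 6494 = 6510$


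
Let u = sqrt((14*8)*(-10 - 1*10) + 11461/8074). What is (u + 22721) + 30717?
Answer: 53438 + I*sqrt(145931890126)/8074 ≈ 53438.0 + 47.314*I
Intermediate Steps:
u = I*sqrt(145931890126)/8074 (u = sqrt(112*(-10 - 10) + 11461*(1/8074)) = sqrt(112*(-20) + 11461/8074) = sqrt(-2240 + 11461/8074) = sqrt(-18074299/8074) = I*sqrt(145931890126)/8074 ≈ 47.314*I)
(u + 22721) + 30717 = (I*sqrt(145931890126)/8074 + 22721) + 30717 = (22721 + I*sqrt(145931890126)/8074) + 30717 = 53438 + I*sqrt(145931890126)/8074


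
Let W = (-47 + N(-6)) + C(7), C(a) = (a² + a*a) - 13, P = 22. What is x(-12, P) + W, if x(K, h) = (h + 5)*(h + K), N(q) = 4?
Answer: 312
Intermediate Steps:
C(a) = -13 + 2*a² (C(a) = (a² + a²) - 13 = 2*a² - 13 = -13 + 2*a²)
W = 42 (W = (-47 + 4) + (-13 + 2*7²) = -43 + (-13 + 2*49) = -43 + (-13 + 98) = -43 + 85 = 42)
x(K, h) = (5 + h)*(K + h)
x(-12, P) + W = (22² + 5*(-12) + 5*22 - 12*22) + 42 = (484 - 60 + 110 - 264) + 42 = 270 + 42 = 312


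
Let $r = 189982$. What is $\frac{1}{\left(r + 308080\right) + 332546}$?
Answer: $\frac{1}{830608} \approx 1.2039 \cdot 10^{-6}$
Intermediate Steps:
$\frac{1}{\left(r + 308080\right) + 332546} = \frac{1}{\left(189982 + 308080\right) + 332546} = \frac{1}{498062 + 332546} = \frac{1}{830608}$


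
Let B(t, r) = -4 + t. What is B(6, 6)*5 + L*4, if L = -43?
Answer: -162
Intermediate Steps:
B(6, 6)*5 + L*4 = (-4 + 6)*5 - 43*4 = 2*5 - 172 = 10 - 172 = -162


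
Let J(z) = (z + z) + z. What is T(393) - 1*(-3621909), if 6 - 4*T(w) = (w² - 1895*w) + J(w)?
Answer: 15076749/4 ≈ 3.7692e+6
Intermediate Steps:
J(z) = 3*z (J(z) = 2*z + z = 3*z)
T(w) = 3/2 + 473*w - w²/4 (T(w) = 3/2 - ((w² - 1895*w) + 3*w)/4 = 3/2 - (w² - 1892*w)/4 = 3/2 + (473*w - w²/4) = 3/2 + 473*w - w²/4)
T(393) - 1*(-3621909) = (3/2 + 473*393 - ¼*393²) - 1*(-3621909) = (3/2 + 185889 - ¼*154449) + 3621909 = (3/2 + 185889 - 154449/4) + 3621909 = 589113/4 + 3621909 = 15076749/4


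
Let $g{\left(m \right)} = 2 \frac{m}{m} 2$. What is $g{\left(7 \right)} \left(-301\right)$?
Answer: $-1204$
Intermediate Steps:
$g{\left(m \right)} = 4$ ($g{\left(m \right)} = 2 \cdot 1 \cdot 2 = 2 \cdot 2 = 4$)
$g{\left(7 \right)} \left(-301\right) = 4 \left(-301\right) = -1204$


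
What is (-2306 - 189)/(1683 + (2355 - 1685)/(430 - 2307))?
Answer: -4683115/3158321 ≈ -1.4828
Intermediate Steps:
(-2306 - 189)/(1683 + (2355 - 1685)/(430 - 2307)) = -2495/(1683 + 670/(-1877)) = -2495/(1683 + 670*(-1/1877)) = -2495/(1683 - 670/1877) = -2495/3158321/1877 = -2495*1877/3158321 = -4683115/3158321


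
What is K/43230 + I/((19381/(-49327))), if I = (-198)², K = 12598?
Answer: -41799304447501/418920315 ≈ -99779.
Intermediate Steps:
I = 39204
K/43230 + I/((19381/(-49327))) = 12598/43230 + 39204/((19381/(-49327))) = 12598*(1/43230) + 39204/((19381*(-1/49327))) = 6299/21615 + 39204/(-19381/49327) = 6299/21615 + 39204*(-49327/19381) = 6299/21615 - 1933815708/19381 = -41799304447501/418920315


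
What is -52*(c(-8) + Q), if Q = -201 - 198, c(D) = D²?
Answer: 17420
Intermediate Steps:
Q = -399
-52*(c(-8) + Q) = -52*((-8)² - 399) = -52*(64 - 399) = -52*(-335) = 17420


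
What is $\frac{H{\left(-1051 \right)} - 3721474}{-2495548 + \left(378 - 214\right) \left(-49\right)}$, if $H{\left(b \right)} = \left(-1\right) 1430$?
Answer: $\frac{51707}{34772} \approx 1.487$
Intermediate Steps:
$H{\left(b \right)} = -1430$
$\frac{H{\left(-1051 \right)} - 3721474}{-2495548 + \left(378 - 214\right) \left(-49\right)} = \frac{-1430 - 3721474}{-2495548 + \left(378 - 214\right) \left(-49\right)} = - \frac{3722904}{-2495548 + 164 \left(-49\right)} = - \frac{3722904}{-2495548 - 8036} = - \frac{3722904}{-2503584} = \left(-3722904\right) \left(- \frac{1}{2503584}\right) = \frac{51707}{34772}$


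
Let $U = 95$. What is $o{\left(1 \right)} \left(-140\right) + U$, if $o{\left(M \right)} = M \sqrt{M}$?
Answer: $-45$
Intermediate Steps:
$o{\left(M \right)} = M^{\frac{3}{2}}$
$o{\left(1 \right)} \left(-140\right) + U = 1^{\frac{3}{2}} \left(-140\right) + 95 = 1 \left(-140\right) + 95 = -140 + 95 = -45$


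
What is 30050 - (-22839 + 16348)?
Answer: 36541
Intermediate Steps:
30050 - (-22839 + 16348) = 30050 - 1*(-6491) = 30050 + 6491 = 36541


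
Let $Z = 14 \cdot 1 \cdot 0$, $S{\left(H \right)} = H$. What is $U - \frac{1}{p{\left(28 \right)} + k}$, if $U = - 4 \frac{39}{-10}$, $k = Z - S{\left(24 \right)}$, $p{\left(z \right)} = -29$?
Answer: $\frac{4139}{265} \approx 15.619$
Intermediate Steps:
$Z = 0$ ($Z = 14 \cdot 0 = 0$)
$k = -24$ ($k = 0 - 24 = -24$)
$U = \frac{78}{5}$ ($U = - 4 \cdot 39 \left(- \frac{1}{10}\right) = \left(-4\right) \left(- \frac{39}{10}\right) = \frac{78}{5} \approx 15.6$)
$U - \frac{1}{p{\left(28 \right)} + k} = \frac{78}{5} - \frac{1}{-29 - 24} = \frac{78}{5} - \frac{1}{-53} = \frac{78}{5} - - \frac{1}{53} = \frac{78}{5} + \frac{1}{53} = \frac{4139}{265}$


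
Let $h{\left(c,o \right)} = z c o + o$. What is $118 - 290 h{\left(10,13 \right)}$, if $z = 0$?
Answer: $-3652$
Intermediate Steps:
$h{\left(c,o \right)} = o$ ($h{\left(c,o \right)} = 0 c o + o = 0 o + o = 0 + o = o$)
$118 - 290 h{\left(10,13 \right)} = 118 - 3770 = -3652$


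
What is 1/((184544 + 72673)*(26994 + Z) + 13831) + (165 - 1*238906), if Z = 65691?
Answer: -5691626378351715/23840171476 ≈ -2.3874e+5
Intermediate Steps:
1/((184544 + 72673)*(26994 + Z) + 13831) + (165 - 1*238906) = 1/((184544 + 72673)*(26994 + 65691) + 13831) + (165 - 1*238906) = 1/(257217*92685 + 13831) + (165 - 238906) = 1/(23840157645 + 13831) - 238741 = 1/23840171476 - 238741 = -5691626378351715/23840171476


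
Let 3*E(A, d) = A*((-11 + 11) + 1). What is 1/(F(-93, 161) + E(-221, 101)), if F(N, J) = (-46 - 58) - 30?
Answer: -3/623 ≈ -0.0048154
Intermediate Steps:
F(N, J) = -134 (F(N, J) = -104 - 30 = -134)
E(A, d) = A/3 (E(A, d) = (A*((-11 + 11) + 1))/3 = (A*(0 + 1))/3 = (A*1)/3 = A/3)
1/(F(-93, 161) + E(-221, 101)) = 1/(-134 + (⅓)*(-221)) = 1/(-134 - 221/3) = 1/(-623/3) = -3/623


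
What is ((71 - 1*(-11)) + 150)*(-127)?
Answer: -29464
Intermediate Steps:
((71 - 1*(-11)) + 150)*(-127) = ((71 + 11) + 150)*(-127) = (82 + 150)*(-127) = 232*(-127) = -29464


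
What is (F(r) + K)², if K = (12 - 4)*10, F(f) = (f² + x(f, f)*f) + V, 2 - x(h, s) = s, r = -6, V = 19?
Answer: 7569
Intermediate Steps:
x(h, s) = 2 - s
F(f) = 19 + f² + f*(2 - f) (F(f) = (f² + (2 - f)*f) + 19 = (f² + f*(2 - f)) + 19 = 19 + f² + f*(2 - f))
K = 80 (K = 8*10 = 80)
(F(r) + K)² = ((19 + 2*(-6)) + 80)² = ((19 - 12) + 80)² = (7 + 80)² = 87² = 7569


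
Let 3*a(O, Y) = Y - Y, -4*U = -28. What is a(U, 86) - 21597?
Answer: -21597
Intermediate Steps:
U = 7 (U = -1/4*(-28) = 7)
a(O, Y) = 0 (a(O, Y) = (Y - Y)/3 = (1/3)*0 = 0)
a(U, 86) - 21597 = 0 - 21597 = -21597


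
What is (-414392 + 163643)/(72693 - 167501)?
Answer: 250749/94808 ≈ 2.6448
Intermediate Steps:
(-414392 + 163643)/(72693 - 167501) = -250749/(-94808) = -250749*(-1/94808) = 250749/94808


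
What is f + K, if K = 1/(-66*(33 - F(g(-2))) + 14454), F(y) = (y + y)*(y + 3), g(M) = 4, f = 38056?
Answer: 607830433/15972 ≈ 38056.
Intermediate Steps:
F(y) = 2*y*(3 + y) (F(y) = (2*y)*(3 + y) = 2*y*(3 + y))
K = 1/15972 (K = 1/(-66*(33 - 2*4*(3 + 4)) + 14454) = 1/(-66*(33 - 2*4*7) + 14454) = 1/(-66*(33 - 1*56) + 14454) = 1/(-66*(33 - 56) + 14454) = 1/(-66*(-23) + 14454) = 1/(1518 + 14454) = 1/15972 ≈ 6.2610e-5)
f + K = 38056 + 1/15972 = 607830433/15972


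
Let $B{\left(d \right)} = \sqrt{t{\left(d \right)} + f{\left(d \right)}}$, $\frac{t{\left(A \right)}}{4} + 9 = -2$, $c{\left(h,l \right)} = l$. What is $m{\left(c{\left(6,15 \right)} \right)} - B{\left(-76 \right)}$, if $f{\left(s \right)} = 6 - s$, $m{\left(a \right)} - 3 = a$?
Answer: $18 - \sqrt{38} \approx 11.836$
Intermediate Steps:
$t{\left(A \right)} = -44$ ($t{\left(A \right)} = -36 + 4 \left(-2\right) = -36 - 8 = -44$)
$m{\left(a \right)} = 3 + a$
$B{\left(d \right)} = \sqrt{-38 - d}$ ($B{\left(d \right)} = \sqrt{-44 - \left(-6 + d\right)} = \sqrt{-38 - d}$)
$m{\left(c{\left(6,15 \right)} \right)} - B{\left(-76 \right)} = \left(3 + 15\right) - \sqrt{-38 - -76} = 18 - \sqrt{-38 + 76} = 18 - \sqrt{38}$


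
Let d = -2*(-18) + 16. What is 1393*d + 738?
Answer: 73174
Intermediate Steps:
d = 52 (d = 36 + 16 = 52)
1393*d + 738 = 1393*52 + 738 = 72436 + 738 = 73174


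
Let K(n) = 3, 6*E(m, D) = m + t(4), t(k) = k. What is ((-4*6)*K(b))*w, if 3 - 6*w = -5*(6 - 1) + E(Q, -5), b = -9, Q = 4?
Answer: -320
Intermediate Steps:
E(m, D) = ⅔ + m/6 (E(m, D) = (m + 4)/6 = (4 + m)/6 = ⅔ + m/6)
w = 40/9 (w = ½ - (-5*(6 - 1) + (⅔ + (⅙)*4))/6 = ½ - (-25 + (⅔ + ⅔))/6 = ½ - (-5*5 + 4/3)/6 = ½ - (-25 + 4/3)/6 = ½ - ⅙*(-71/3) = ½ + 71/18 = 40/9 ≈ 4.4444)
((-4*6)*K(b))*w = (-4*6*3)*(40/9) = -24*3*(40/9) = -72*40/9 = -320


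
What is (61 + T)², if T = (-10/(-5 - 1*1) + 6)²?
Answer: 1162084/81 ≈ 14347.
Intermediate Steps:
T = 529/9 (T = (-10/(-5 - 1) + 6)² = (-10/(-6) + 6)² = (-10*(-⅙) + 6)² = (5/3 + 6)² = (23/3)² = 529/9 ≈ 58.778)
(61 + T)² = (61 + 529/9)² = (1078/9)² = 1162084/81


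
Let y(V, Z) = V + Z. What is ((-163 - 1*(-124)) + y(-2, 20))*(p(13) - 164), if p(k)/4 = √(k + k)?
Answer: 3444 - 84*√26 ≈ 3015.7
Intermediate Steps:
p(k) = 4*√2*√k (p(k) = 4*√(k + k) = 4*√(2*k) = 4*(√2*√k) = 4*√2*√k)
((-163 - 1*(-124)) + y(-2, 20))*(p(13) - 164) = ((-163 - 1*(-124)) + (-2 + 20))*(4*√2*√13 - 164) = ((-163 + 124) + 18)*(4*√26 - 164) = (-39 + 18)*(-164 + 4*√26) = -21*(-164 + 4*√26) = 3444 - 84*√26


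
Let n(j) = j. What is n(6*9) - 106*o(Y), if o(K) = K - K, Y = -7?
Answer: 54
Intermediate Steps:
o(K) = 0
n(6*9) - 106*o(Y) = 6*9 - 106*0 = 54 + 0 = 54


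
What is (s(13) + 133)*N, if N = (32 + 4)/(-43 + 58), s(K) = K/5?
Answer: 8136/25 ≈ 325.44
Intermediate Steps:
s(K) = K/5 (s(K) = K*(1/5) = K/5)
N = 12/5 (N = 36/15 = 36*(1/15) = 12/5 ≈ 2.4000)
(s(13) + 133)*N = ((1/5)*13 + 133)*(12/5) = (13/5 + 133)*(12/5) = (678/5)*(12/5) = 8136/25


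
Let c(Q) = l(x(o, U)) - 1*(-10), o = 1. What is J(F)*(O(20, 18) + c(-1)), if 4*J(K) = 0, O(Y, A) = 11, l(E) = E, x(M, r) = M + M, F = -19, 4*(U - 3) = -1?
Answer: 0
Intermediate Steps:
U = 11/4 (U = 3 + (¼)*(-1) = 3 - ¼ = 11/4 ≈ 2.7500)
x(M, r) = 2*M
J(K) = 0 (J(K) = (¼)*0 = 0)
c(Q) = 12 (c(Q) = 2*1 - 1*(-10) = 2 + 10 = 12)
J(F)*(O(20, 18) + c(-1)) = 0*(11 + 12) = 0*23 = 0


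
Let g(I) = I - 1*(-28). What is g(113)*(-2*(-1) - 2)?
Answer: 0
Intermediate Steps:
g(I) = 28 + I (g(I) = I + 28 = 28 + I)
g(113)*(-2*(-1) - 2) = (28 + 113)*(-2*(-1) - 2) = 141*(2 - 2) = 141*0 = 0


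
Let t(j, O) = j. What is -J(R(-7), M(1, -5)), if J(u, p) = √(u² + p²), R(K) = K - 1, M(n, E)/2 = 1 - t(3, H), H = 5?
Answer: -4*√5 ≈ -8.9443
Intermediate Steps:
M(n, E) = -4 (M(n, E) = 2*(1 - 1*3) = 2*(1 - 3) = 2*(-2) = -4)
R(K) = -1 + K
J(u, p) = √(p² + u²)
-J(R(-7), M(1, -5)) = -√((-4)² + (-1 - 7)²) = -√(16 + (-8)²) = -√(16 + 64) = -√80 = -4*√5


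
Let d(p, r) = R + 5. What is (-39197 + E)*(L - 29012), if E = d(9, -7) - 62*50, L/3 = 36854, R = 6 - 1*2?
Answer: -3448586400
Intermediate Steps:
R = 4 (R = 6 - 2 = 4)
L = 110562 (L = 3*36854 = 110562)
d(p, r) = 9 (d(p, r) = 4 + 5 = 9)
E = -3091 (E = 9 - 62*50 = 9 - 3100 = -3091)
(-39197 + E)*(L - 29012) = (-39197 - 3091)*(110562 - 29012) = -42288*81550 = -3448586400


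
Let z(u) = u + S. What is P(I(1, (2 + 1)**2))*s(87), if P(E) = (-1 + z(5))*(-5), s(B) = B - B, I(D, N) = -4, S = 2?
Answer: 0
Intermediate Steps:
z(u) = 2 + u (z(u) = u + 2 = 2 + u)
s(B) = 0
P(E) = -30 (P(E) = (-1 + (2 + 5))*(-5) = (-1 + 7)*(-5) = 6*(-5) = -30)
P(I(1, (2 + 1)**2))*s(87) = -30*0 = 0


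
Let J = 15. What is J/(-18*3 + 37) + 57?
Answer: 954/17 ≈ 56.118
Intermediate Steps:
J/(-18*3 + 37) + 57 = 15/(-18*3 + 37) + 57 = 15/(-54 + 37) + 57 = 15/(-17) + 57 = -1/17*15 + 57 = -15/17 + 57 = 954/17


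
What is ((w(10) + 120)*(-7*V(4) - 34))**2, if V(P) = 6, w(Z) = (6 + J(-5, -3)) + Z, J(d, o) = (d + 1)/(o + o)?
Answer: 970945600/9 ≈ 1.0788e+8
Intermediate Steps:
J(d, o) = (1 + d)/(2*o) (J(d, o) = (1 + d)/((2*o)) = (1 + d)*(1/(2*o)) = (1 + d)/(2*o))
w(Z) = 20/3 + Z (w(Z) = (6 + (1/2)*(1 - 5)/(-3)) + Z = (6 + (1/2)*(-1/3)*(-4)) + Z = (6 + 2/3) + Z = 20/3 + Z)
((w(10) + 120)*(-7*V(4) - 34))**2 = (((20/3 + 10) + 120)*(-7*6 - 34))**2 = ((50/3 + 120)*(-42 - 34))**2 = ((410/3)*(-76))**2 = (-31160/3)**2 = 970945600/9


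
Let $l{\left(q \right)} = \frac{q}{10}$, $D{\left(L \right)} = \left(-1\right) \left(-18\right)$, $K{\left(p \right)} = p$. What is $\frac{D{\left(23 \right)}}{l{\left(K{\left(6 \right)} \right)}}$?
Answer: $30$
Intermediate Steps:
$D{\left(L \right)} = 18$
$l{\left(q \right)} = \frac{q}{10}$ ($l{\left(q \right)} = q \frac{1}{10} = \frac{q}{10}$)
$\frac{D{\left(23 \right)}}{l{\left(K{\left(6 \right)} \right)}} = \frac{18}{\frac{1}{10} \cdot 6} = \frac{18}{\frac{3}{5}} = 18 \cdot \frac{5}{3} = 30$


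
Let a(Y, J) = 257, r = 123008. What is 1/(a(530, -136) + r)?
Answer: 1/123265 ≈ 8.1126e-6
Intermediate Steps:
1/(a(530, -136) + r) = 1/(257 + 123008) = 1/123265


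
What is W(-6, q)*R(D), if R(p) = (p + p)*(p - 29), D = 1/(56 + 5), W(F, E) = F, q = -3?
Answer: 21216/3721 ≈ 5.7017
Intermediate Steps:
D = 1/61 ≈ 0.016393
R(p) = 2*p*(-29 + p) (R(p) = (2*p)*(-29 + p) = 2*p*(-29 + p))
W(-6, q)*R(D) = -12*(-29 + 1/61)/61 = -12*(-1768)/(61*61) = -6*(-3536/3721) = 21216/3721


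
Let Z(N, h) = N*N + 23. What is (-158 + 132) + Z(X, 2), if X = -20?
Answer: 397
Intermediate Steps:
Z(N, h) = 23 + N**2 (Z(N, h) = N**2 + 23 = 23 + N**2)
(-158 + 132) + Z(X, 2) = (-158 + 132) + (23 + (-20)**2) = -26 + (23 + 400) = -26 + 423 = 397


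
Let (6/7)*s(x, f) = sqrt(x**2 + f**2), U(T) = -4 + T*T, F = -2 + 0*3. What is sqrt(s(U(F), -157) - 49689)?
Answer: I*sqrt(1782210)/6 ≈ 222.5*I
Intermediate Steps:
F = -2 (F = -2 + 0 = -2)
U(T) = -4 + T**2
s(x, f) = 7*sqrt(f**2 + x**2)/6 (s(x, f) = 7*sqrt(x**2 + f**2)/6 = 7*sqrt(f**2 + x**2)/6)
sqrt(s(U(F), -157) - 49689) = sqrt(7*sqrt((-157)**2 + (-4 + (-2)**2)**2)/6 - 49689) = sqrt(7*sqrt(24649 + (-4 + 4)**2)/6 - 49689) = sqrt(7*sqrt(24649 + 0**2)/6 - 49689) = sqrt(7*sqrt(24649 + 0)/6 - 49689) = sqrt(7*sqrt(24649)/6 - 49689) = sqrt((7/6)*157 - 49689) = sqrt(1099/6 - 49689) = sqrt(-297035/6) = I*sqrt(1782210)/6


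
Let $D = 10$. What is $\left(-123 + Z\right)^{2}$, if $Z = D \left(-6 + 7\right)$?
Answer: $12769$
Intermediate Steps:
$Z = 10$ ($Z = 10 \left(-6 + 7\right) = 10 \cdot 1 = 10$)
$\left(-123 + Z\right)^{2} = \left(-123 + 10\right)^{2} = \left(-113\right)^{2} = 12769$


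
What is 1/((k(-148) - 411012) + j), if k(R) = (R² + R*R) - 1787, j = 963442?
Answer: 1/594451 ≈ 1.6822e-6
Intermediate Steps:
k(R) = -1787 + 2*R² (k(R) = (R² + R²) - 1787 = 2*R² - 1787 = -1787 + 2*R²)
1/((k(-148) - 411012) + j) = 1/(((-1787 + 2*(-148)²) - 411012) + 963442) = 1/(((-1787 + 2*21904) - 411012) + 963442) = 1/(((-1787 + 43808) - 411012) + 963442) = 1/((42021 - 411012) + 963442) = 1/(-368991 + 963442) = 1/594451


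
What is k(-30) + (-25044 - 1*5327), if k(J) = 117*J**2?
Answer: 74929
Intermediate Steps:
k(-30) + (-25044 - 1*5327) = 117*(-30)**2 + (-25044 - 1*5327) = 117*900 + (-25044 - 5327) = 105300 - 30371 = 74929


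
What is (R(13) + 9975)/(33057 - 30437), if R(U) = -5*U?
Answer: 991/262 ≈ 3.7824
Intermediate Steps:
(R(13) + 9975)/(33057 - 30437) = (-5*13 + 9975)/(33057 - 30437) = (-65 + 9975)/2620 = 9910*(1/2620) = 991/262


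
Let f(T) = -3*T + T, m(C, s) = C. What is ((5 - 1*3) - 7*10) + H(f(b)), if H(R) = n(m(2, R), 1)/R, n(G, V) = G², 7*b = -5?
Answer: -326/5 ≈ -65.200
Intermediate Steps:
b = -5/7 (b = (⅐)*(-5) = -5/7 ≈ -0.71429)
f(T) = -2*T
H(R) = 4/R (H(R) = 2²/R = 4/R)
((5 - 1*3) - 7*10) + H(f(b)) = ((5 - 1*3) - 7*10) + 4/((-2*(-5/7))) = ((5 - 3) - 70) + 4/(10/7) = (2 - 70) + 4*(7/10) = -68 + 14/5 = -326/5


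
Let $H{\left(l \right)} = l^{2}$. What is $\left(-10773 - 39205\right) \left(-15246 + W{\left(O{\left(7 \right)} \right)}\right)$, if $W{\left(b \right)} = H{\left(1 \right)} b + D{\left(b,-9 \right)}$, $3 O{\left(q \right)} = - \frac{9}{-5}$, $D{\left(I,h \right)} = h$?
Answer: $\frac{3811922016}{5} \approx 7.6238 \cdot 10^{8}$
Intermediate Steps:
$O{\left(q \right)} = \frac{3}{5}$ ($O{\left(q \right)} = \frac{\left(-9\right) \frac{1}{-5}}{3} = \frac{\left(-9\right) \left(- \frac{1}{5}\right)}{3} = \frac{1}{3} \cdot \frac{9}{5} = \frac{3}{5}$)
$W{\left(b \right)} = -9 + b$ ($W{\left(b \right)} = 1^{2} b - 9 = 1 b - 9 = b - 9 = -9 + b$)
$\left(-10773 - 39205\right) \left(-15246 + W{\left(O{\left(7 \right)} \right)}\right) = \left(-10773 - 39205\right) \left(-15246 + \left(-9 + \frac{3}{5}\right)\right) = - 49978 \left(-15246 - \frac{42}{5}\right) = \left(-49978\right) \left(- \frac{76272}{5}\right) = \frac{3811922016}{5}$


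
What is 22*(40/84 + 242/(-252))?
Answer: -671/63 ≈ -10.651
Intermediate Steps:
22*(40/84 + 242/(-252)) = 22*(40*(1/84) + 242*(-1/252)) = 22*(10/21 - 121/126) = 22*(-61/126) = -671/63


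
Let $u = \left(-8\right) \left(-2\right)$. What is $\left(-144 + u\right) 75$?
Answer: $-9600$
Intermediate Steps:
$u = 16$
$\left(-144 + u\right) 75 = \left(-144 + 16\right) 75 = \left(-128\right) 75 = -9600$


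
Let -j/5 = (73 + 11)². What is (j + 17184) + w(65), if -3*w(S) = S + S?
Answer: -54418/3 ≈ -18139.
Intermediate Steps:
w(S) = -2*S/3 (w(S) = -(S + S)/3 = -2*S/3)
j = -35280 (j = -5*(73 + 11)² = -5*84² = -5*7056 = -35280)
(j + 17184) + w(65) = (-35280 + 17184) - ⅔*65 = -18096 - 130/3 = -54418/3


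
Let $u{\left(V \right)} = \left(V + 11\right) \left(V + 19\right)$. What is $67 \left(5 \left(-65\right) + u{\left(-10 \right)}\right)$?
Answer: $-21172$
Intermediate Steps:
$u{\left(V \right)} = \left(11 + V\right) \left(19 + V\right)$
$67 \left(5 \left(-65\right) + u{\left(-10 \right)}\right) = 67 \left(5 \left(-65\right) + \left(209 + \left(-10\right)^{2} + 30 \left(-10\right)\right)\right) = 67 \left(-325 + \left(209 + 100 - 300\right)\right) = 67 \left(-325 + 9\right) = 67 \left(-316\right) = -21172$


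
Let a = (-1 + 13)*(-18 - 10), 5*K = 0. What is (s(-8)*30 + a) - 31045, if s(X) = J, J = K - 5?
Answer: -31531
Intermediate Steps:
K = 0 (K = (1/5)*0 = 0)
a = -336 (a = 12*(-28) = -336)
J = -5 (J = 0 - 5 = -5)
s(X) = -5
(s(-8)*30 + a) - 31045 = (-5*30 - 336) - 31045 = (-150 - 336) - 31045 = -486 - 31045 = -31531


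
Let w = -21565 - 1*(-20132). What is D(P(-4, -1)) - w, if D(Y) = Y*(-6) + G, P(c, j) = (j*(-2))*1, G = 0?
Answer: 1421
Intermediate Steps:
w = -1433 (w = -21565 + 20132 = -1433)
P(c, j) = -2*j (P(c, j) = -2*j*1 = -2*j)
D(Y) = -6*Y (D(Y) = Y*(-6) + 0 = -6*Y + 0 = -6*Y)
D(P(-4, -1)) - w = -(-12)*(-1) - 1*(-1433) = -6*2 + 1433 = -12 + 1433 = 1421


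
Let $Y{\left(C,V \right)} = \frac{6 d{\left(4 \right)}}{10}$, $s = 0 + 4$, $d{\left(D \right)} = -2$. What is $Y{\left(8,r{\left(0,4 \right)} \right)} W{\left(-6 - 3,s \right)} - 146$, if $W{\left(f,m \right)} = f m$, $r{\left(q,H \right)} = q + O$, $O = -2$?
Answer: $- \frac{514}{5} \approx -102.8$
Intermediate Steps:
$r{\left(q,H \right)} = -2 + q$ ($r{\left(q,H \right)} = q - 2 = -2 + q$)
$s = 4$
$Y{\left(C,V \right)} = - \frac{6}{5}$ ($Y{\left(C,V \right)} = \frac{6 \left(-2\right)}{10} = \left(-12\right) \frac{1}{10} = - \frac{6}{5}$)
$Y{\left(8,r{\left(0,4 \right)} \right)} W{\left(-6 - 3,s \right)} - 146 = - \frac{6 \left(-6 - 3\right) 4}{5} - 146 = - \frac{6 \left(\left(-9\right) 4\right)}{5} - 146 = \left(- \frac{6}{5}\right) \left(-36\right) - 146 = \frac{216}{5} - 146 = - \frac{514}{5}$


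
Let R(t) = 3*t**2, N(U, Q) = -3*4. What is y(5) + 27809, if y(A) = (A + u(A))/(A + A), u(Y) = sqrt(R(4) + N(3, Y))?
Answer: 278101/10 ≈ 27810.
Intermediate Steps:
N(U, Q) = -12
u(Y) = 6 (u(Y) = sqrt(3*4**2 - 12) = sqrt(3*16 - 12) = sqrt(48 - 12) = sqrt(36) = 6)
y(A) = (6 + A)/(2*A) (y(A) = (A + 6)/(A + A) = (6 + A)/((2*A)) = (6 + A)*(1/(2*A)) = (6 + A)/(2*A))
y(5) + 27809 = (1/2)*(6 + 5)/5 + 27809 = (1/2)*(1/5)*11 + 27809 = 11/10 + 27809 = 278101/10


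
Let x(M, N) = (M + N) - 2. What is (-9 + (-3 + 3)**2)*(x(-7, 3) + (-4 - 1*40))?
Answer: 450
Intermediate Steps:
x(M, N) = -2 + M + N
(-9 + (-3 + 3)**2)*(x(-7, 3) + (-4 - 1*40)) = (-9 + (-3 + 3)**2)*((-2 - 7 + 3) + (-4 - 1*40)) = (-9 + 0**2)*(-6 + (-4 - 40)) = (-9 + 0)*(-6 - 44) = -9*(-50) = 450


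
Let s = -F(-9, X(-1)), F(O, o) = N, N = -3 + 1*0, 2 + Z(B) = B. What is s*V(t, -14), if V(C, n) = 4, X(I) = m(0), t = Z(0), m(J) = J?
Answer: 12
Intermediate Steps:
Z(B) = -2 + B
t = -2 (t = -2 + 0 = -2)
X(I) = 0
N = -3 (N = -3 + 0 = -3)
F(O, o) = -3
s = 3 (s = -1*(-3) = 3)
s*V(t, -14) = 3*4 = 12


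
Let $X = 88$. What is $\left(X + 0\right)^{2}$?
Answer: $7744$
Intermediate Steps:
$\left(X + 0\right)^{2} = \left(88 + 0\right)^{2} = 88^{2} = 7744$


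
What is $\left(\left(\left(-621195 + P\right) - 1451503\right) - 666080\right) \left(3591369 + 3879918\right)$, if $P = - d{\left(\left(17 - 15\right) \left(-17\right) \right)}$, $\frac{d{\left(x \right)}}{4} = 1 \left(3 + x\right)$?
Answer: $-20461270027698$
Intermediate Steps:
$d{\left(x \right)} = 12 + 4 x$ ($d{\left(x \right)} = 4 \cdot 1 \left(3 + x\right) = 4 \left(3 + x\right) = 12 + 4 x$)
$P = 124$ ($P = - (12 + 4 \left(17 - 15\right) \left(-17\right)) = - (12 + 4 \cdot 2 \left(-17\right)) = - (12 + 4 \left(-34\right)) = - (12 - 136) = \left(-1\right) \left(-124\right) = 124$)
$\left(\left(\left(-621195 + P\right) - 1451503\right) - 666080\right) \left(3591369 + 3879918\right) = \left(\left(\left(-621195 + 124\right) - 1451503\right) - 666080\right) \left(3591369 + 3879918\right) = \left(\left(-621071 - 1451503\right) - 666080\right) 7471287 = \left(-2072574 - 666080\right) 7471287 = \left(-2738654\right) 7471287 = -20461270027698$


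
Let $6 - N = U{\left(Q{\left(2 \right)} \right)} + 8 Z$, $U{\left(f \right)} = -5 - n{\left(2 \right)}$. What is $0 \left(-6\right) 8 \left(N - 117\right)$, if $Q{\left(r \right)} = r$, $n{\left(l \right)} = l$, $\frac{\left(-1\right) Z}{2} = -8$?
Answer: $0$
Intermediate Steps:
$Z = 16$ ($Z = \left(-2\right) \left(-8\right) = 16$)
$U{\left(f \right)} = -7$ ($U{\left(f \right)} = -5 - 2 = -7$)
$N = -115$ ($N = 6 - \left(-7 + 8 \cdot 16\right) = 6 - \left(-7 + 128\right) = 6 - 121 = -115$)
$0 \left(-6\right) 8 \left(N - 117\right) = 0 \left(-6\right) 8 \left(-115 - 117\right) = 0 \cdot 8 \left(-232\right) = 0 \left(-232\right) = 0$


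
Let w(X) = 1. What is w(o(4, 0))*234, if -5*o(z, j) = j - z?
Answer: 234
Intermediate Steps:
o(z, j) = -j/5 + z/5 (o(z, j) = -(j - z)/5 = -j/5 + z/5)
w(o(4, 0))*234 = 1*234 = 234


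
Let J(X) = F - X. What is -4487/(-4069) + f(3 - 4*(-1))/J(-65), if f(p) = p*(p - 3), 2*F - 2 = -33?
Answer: 672077/402831 ≈ 1.6684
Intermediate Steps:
F = -31/2 (F = 1 + (1/2)*(-33) = 1 - 33/2 = -31/2 ≈ -15.500)
J(X) = -31/2 - X
f(p) = p*(-3 + p)
-4487/(-4069) + f(3 - 4*(-1))/J(-65) = -4487/(-4069) + ((3 - 4*(-1))*(-3 + (3 - 4*(-1))))/(-31/2 - 1*(-65)) = -4487*(-1/4069) + ((3 + 4)*(-3 + (3 + 4)))/(-31/2 + 65) = 4487/4069 + (7*(-3 + 7))/(99/2) = 4487/4069 + (7*4)*(2/99) = 4487/4069 + 28*(2/99) = 4487/4069 + 56/99 = 672077/402831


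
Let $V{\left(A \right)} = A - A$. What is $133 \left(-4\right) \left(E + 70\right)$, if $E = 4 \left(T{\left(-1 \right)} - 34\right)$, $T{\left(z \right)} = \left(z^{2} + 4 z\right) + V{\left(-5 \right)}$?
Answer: $41496$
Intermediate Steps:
$V{\left(A \right)} = 0$
$T{\left(z \right)} = z^{2} + 4 z$ ($T{\left(z \right)} = \left(z^{2} + 4 z\right) + 0 = z^{2} + 4 z$)
$E = -148$ ($E = 4 \left(- (4 - 1) - 34\right) = 4 \left(\left(-1\right) 3 - 34\right) = 4 \left(-3 - 34\right) = 4 \left(-37\right) = -148$)
$133 \left(-4\right) \left(E + 70\right) = 133 \left(-4\right) \left(-148 + 70\right) = \left(-532\right) \left(-78\right) = 41496$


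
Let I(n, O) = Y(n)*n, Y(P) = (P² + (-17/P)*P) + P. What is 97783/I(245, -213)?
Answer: 13969/2108855 ≈ 0.0066240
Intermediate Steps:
Y(P) = -17 + P + P² (Y(P) = (P² - 17) + P = (-17 + P²) + P = -17 + P + P²)
I(n, O) = n*(-17 + n + n²) (I(n, O) = (-17 + n + n²)*n = n*(-17 + n + n²))
97783/I(245, -213) = 97783/((245*(-17 + 245 + 245²))) = 97783/((245*(-17 + 245 + 60025))) = 97783/((245*60253)) = 97783/14761985 = 97783*(1/14761985) = 13969/2108855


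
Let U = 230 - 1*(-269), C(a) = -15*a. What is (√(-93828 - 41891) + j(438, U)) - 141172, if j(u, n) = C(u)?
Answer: -147742 + I*√135719 ≈ -1.4774e+5 + 368.4*I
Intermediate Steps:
U = 499 (U = 230 + 269 = 499)
j(u, n) = -15*u
(√(-93828 - 41891) + j(438, U)) - 141172 = (√(-93828 - 41891) - 15*438) - 141172 = (√(-135719) - 6570) - 141172 = (I*√135719 - 6570) - 141172 = (-6570 + I*√135719) - 141172 = -147742 + I*√135719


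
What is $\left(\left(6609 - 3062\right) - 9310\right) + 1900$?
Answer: $-3863$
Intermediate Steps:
$\left(\left(6609 - 3062\right) - 9310\right) + 1900 = \left(3547 - 9310\right) + 1900 = -5763 + 1900 = -3863$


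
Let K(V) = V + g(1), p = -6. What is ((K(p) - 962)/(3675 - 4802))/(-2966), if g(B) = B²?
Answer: -967/3342682 ≈ -0.00028929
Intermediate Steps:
K(V) = 1 + V (K(V) = V + 1² = V + 1 = 1 + V)
((K(p) - 962)/(3675 - 4802))/(-2966) = (((1 - 6) - 962)/(3675 - 4802))/(-2966) = ((-5 - 962)/(-1127))*(-1/2966) = -967*(-1/1127)*(-1/2966) = (967/1127)*(-1/2966) = -967/3342682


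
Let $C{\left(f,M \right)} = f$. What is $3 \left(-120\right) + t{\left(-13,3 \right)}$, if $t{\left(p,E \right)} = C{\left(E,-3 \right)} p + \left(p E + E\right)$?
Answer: $-435$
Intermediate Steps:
$t{\left(p,E \right)} = E + 2 E p$ ($t{\left(p,E \right)} = E p + \left(p E + E\right) = E p + \left(E p + E\right) = E p + \left(E + E p\right) = E + 2 E p$)
$3 \left(-120\right) + t{\left(-13,3 \right)} = 3 \left(-120\right) + 3 \left(1 + 2 \left(-13\right)\right) = -360 + 3 \left(1 - 26\right) = -360 + 3 \left(-25\right) = -360 - 75 = -435$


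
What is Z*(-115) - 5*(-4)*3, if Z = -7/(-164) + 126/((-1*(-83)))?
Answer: -1626455/13612 ≈ -119.49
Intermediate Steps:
Z = 21245/13612 (Z = -7*(-1/164) + 126/83 = 7/164 + 126*(1/83) = 7/164 + 126/83 = 21245/13612 ≈ 1.5608)
Z*(-115) - 5*(-4)*3 = (21245/13612)*(-115) - 5*(-4)*3 = -2443175/13612 + 20*3 = -2443175/13612 + 60 = -1626455/13612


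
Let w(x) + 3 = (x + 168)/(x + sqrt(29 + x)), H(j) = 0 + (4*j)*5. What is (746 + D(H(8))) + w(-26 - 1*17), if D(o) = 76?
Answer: 1520422/1863 - 125*I*sqrt(14)/1863 ≈ 816.12 - 0.25105*I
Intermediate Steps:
H(j) = 20*j (H(j) = 0 + 20*j = 20*j)
w(x) = -3 + (168 + x)/(x + sqrt(29 + x)) (w(x) = -3 + (x + 168)/(x + sqrt(29 + x)) = -3 + (168 + x)/(x + sqrt(29 + x)))
(746 + D(H(8))) + w(-26 - 1*17) = (746 + 76) + (168 - 3*sqrt(29 + (-26 - 1*17)) - 2*(-26 - 1*17))/((-26 - 1*17) + sqrt(29 + (-26 - 1*17))) = 822 + (168 - 3*sqrt(29 + (-26 - 17)) - 2*(-26 - 17))/((-26 - 17) + sqrt(29 + (-26 - 17))) = 822 + (168 - 3*sqrt(29 - 43) - 2*(-43))/(-43 + sqrt(29 - 43)) = 822 + (168 - 3*I*sqrt(14) + 86)/(-43 + sqrt(-14)) = 822 + (168 - 3*I*sqrt(14) + 86)/(-43 + I*sqrt(14)) = 822 + (254 - 3*I*sqrt(14))/(-43 + I*sqrt(14))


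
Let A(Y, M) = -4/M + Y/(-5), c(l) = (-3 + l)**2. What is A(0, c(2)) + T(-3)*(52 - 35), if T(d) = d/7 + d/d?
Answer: 40/7 ≈ 5.7143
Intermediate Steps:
T(d) = 1 + d/7 (T(d) = d*(1/7) + 1 = d/7 + 1 = 1 + d/7)
A(Y, M) = -4/M - Y/5 (A(Y, M) = -4/M + Y*(-1/5) = -4/M - Y/5)
A(0, c(2)) + T(-3)*(52 - 35) = (-4/(-3 + 2)**2 - 1/5*0) + (1 + (1/7)*(-3))*(52 - 35) = (-4/((-1)**2) + 0) + (1 - 3/7)*17 = (-4/1 + 0) + (4/7)*17 = (-4*1 + 0) + 68/7 = (-4 + 0) + 68/7 = -4 + 68/7 = 40/7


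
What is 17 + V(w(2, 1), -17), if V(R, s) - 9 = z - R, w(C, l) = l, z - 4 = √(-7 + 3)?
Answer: 29 + 2*I ≈ 29.0 + 2.0*I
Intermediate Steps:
z = 4 + 2*I (z = 4 + √(-7 + 3) = 4 + √(-4) = 4 + 2*I ≈ 4.0 + 2.0*I)
V(R, s) = 13 - R + 2*I (V(R, s) = 9 + ((4 + 2*I) - R) = 9 + (4 - R + 2*I) = 13 - R + 2*I)
17 + V(w(2, 1), -17) = 17 + (13 - 1*1 + 2*I) = 17 + (13 - 1 + 2*I) = 17 + (12 + 2*I) = 29 + 2*I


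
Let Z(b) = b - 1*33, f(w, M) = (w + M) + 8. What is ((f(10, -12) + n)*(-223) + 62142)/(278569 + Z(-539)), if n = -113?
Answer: 86003/277997 ≈ 0.30937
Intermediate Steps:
f(w, M) = 8 + M + w (f(w, M) = (M + w) + 8 = 8 + M + w)
Z(b) = -33 + b (Z(b) = b - 33 = -33 + b)
((f(10, -12) + n)*(-223) + 62142)/(278569 + Z(-539)) = (((8 - 12 + 10) - 113)*(-223) + 62142)/(278569 + (-33 - 539)) = ((6 - 113)*(-223) + 62142)/(278569 - 572) = (-107*(-223) + 62142)/277997 = (23861 + 62142)*(1/277997) = 86003*(1/277997) = 86003/277997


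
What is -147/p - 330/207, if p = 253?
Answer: -1651/759 ≈ -2.1752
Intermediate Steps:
-147/p - 330/207 = -147/253 - 330/207 = -147*1/253 - 330*1/207 = -147/253 - 110/69 = -1651/759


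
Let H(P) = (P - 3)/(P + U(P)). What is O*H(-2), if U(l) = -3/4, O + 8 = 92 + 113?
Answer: 3940/11 ≈ 358.18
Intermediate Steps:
O = 197 (O = -8 + (92 + 113) = -8 + 205 = 197)
U(l) = -3/4 (U(l) = -3*1/4 = -3/4)
H(P) = (-3 + P)/(-3/4 + P) (H(P) = (P - 3)/(P - 3/4) = (-3 + P)/(-3/4 + P))
O*H(-2) = 197*(4*(-3 - 2)/(-3 + 4*(-2))) = 197*(4*(-5)/(-3 - 8)) = 197*(4*(-5)/(-11)) = 197*(4*(-1/11)*(-5)) = 197*(20/11) = 3940/11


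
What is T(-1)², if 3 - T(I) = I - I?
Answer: 9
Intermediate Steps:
T(I) = 3 (T(I) = 3 - (I - I) = 3 - 1*0 = 3 + 0 = 3)
T(-1)² = 3² = 9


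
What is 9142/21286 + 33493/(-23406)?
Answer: -249477173/249110058 ≈ -1.0015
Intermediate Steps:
9142/21286 + 33493/(-23406) = 9142*(1/21286) + 33493*(-1/23406) = 4571/10643 - 33493/23406 = -249477173/249110058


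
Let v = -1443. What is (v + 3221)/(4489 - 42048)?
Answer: -1778/37559 ≈ -0.047339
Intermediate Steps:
(v + 3221)/(4489 - 42048) = (-1443 + 3221)/(4489 - 42048) = 1778/(-37559) = 1778*(-1/37559) = -1778/37559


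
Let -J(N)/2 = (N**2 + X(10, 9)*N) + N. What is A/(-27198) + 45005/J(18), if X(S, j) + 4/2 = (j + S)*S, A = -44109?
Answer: -49741429/11259972 ≈ -4.4175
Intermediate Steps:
X(S, j) = -2 + S*(S + j) (X(S, j) = -2 + (j + S)*S = -2 + (S + j)*S = -2 + S*(S + j))
J(N) = -378*N - 2*N**2 (J(N) = -2*((N**2 + (-2 + 10**2 + 10*9)*N) + N) = -2*((N**2 + (-2 + 100 + 90)*N) + N) = -2*((N**2 + 188*N) + N) = -2*(N**2 + 189*N) = -378*N - 2*N**2)
A/(-27198) + 45005/J(18) = -44109/(-27198) + 45005/((-2*18*(189 + 18))) = -44109*(-1/27198) + 45005/((-2*18*207)) = 4901/3022 + 45005/(-7452) = 4901/3022 + 45005*(-1/7452) = 4901/3022 - 45005/7452 = -49741429/11259972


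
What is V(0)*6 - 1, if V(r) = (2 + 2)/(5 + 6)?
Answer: 13/11 ≈ 1.1818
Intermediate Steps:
V(r) = 4/11
V(0)*6 - 1 = (4/11)*6 - 1 = 24/11 - 1 = 13/11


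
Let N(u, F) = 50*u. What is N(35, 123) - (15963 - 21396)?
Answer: 7183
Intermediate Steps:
N(35, 123) - (15963 - 21396) = 50*35 - (15963 - 21396) = 1750 - 1*(-5433) = 1750 + 5433 = 7183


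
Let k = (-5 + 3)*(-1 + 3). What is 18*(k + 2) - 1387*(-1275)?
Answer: 1768389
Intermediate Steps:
k = -4 (k = -2*2 = -4)
18*(k + 2) - 1387*(-1275) = 18*(-4 + 2) - 1387*(-1275) = 18*(-2) + 1768425 = -36 + 1768425 = 1768389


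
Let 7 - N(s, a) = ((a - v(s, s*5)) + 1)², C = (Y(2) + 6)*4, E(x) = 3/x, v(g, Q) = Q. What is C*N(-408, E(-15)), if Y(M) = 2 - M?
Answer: -2498914584/25 ≈ -9.9957e+7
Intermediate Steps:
C = 24 (C = ((2 - 1*2) + 6)*4 = ((2 - 2) + 6)*4 = (0 + 6)*4 = 6*4 = 24)
N(s, a) = 7 - (1 + a - 5*s)² (N(s, a) = 7 - ((a - s*5) + 1)² = 7 - ((a - 5*s) + 1)² = 7 - (1 + a - 5*s)²)
C*N(-408, E(-15)) = 24*(7 - (1 + 3/(-15) - 5*(-408))²) = 24*(7 - (1 + 3*(-1/15) + 2040)²) = 24*(7 - (1 - ⅕ + 2040)²) = 24*(7 - (10204/5)²) = 24*(7 - 1*104121616/25) = 24*(7 - 104121616/25) = 24*(-104121441/25) = -2498914584/25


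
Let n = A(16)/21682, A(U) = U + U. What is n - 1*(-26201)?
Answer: 284045057/10841 ≈ 26201.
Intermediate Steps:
A(U) = 2*U
n = 16/10841 (n = (2*16)/21682 = 32*(1/21682) = 16/10841 ≈ 0.0014759)
n - 1*(-26201) = 16/10841 - 1*(-26201) = 16/10841 + 26201 = 284045057/10841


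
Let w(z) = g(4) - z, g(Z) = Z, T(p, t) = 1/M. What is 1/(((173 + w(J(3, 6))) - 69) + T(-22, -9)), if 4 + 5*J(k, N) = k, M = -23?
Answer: 115/12438 ≈ 0.0092459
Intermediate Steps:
J(k, N) = -⅘ + k/5
T(p, t) = -1/23 (T(p, t) = 1/(-23) = -1/23)
w(z) = 4 - z
1/(((173 + w(J(3, 6))) - 69) + T(-22, -9)) = 1/(((173 + (4 - (-⅘ + (⅕)*3))) - 69) - 1/23) = 1/(((173 + (4 - (-⅘ + ⅗))) - 69) - 1/23) = 1/(((173 + (4 - 1*(-⅕))) - 69) - 1/23) = 1/(((173 + (4 + ⅕)) - 69) - 1/23) = 1/(((173 + 21/5) - 69) - 1/23) = 1/((886/5 - 69) - 1/23) = 1/(541/5 - 1/23) = 1/(12438/115) = 115/12438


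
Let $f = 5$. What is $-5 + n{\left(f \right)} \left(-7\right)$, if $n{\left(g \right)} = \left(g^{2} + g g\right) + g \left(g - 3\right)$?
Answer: $-425$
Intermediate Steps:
$n{\left(g \right)} = 2 g^{2} + g \left(-3 + g\right)$ ($n{\left(g \right)} = \left(g^{2} + g^{2}\right) + g \left(-3 + g\right) = 2 g^{2} + g \left(-3 + g\right)$)
$-5 + n{\left(f \right)} \left(-7\right) = -5 + 3 \cdot 5 \left(-1 + 5\right) \left(-7\right) = -5 + 3 \cdot 5 \cdot 4 \left(-7\right) = -5 + 60 \left(-7\right) = -5 - 420 = -425$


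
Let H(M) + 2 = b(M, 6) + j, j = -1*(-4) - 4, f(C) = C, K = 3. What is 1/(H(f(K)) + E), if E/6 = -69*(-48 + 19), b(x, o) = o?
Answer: 1/12010 ≈ 8.3264e-5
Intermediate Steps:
j = 0 (j = 4 - 4 = 0)
H(M) = 4 (H(M) = -2 + (6 + 0) = -2 + 6 = 4)
E = 12006 (E = 6*(-69*(-48 + 19)) = 6*(-69*(-29)) = 6*2001 = 12006)
1/(H(f(K)) + E) = 1/(4 + 12006) = 1/12010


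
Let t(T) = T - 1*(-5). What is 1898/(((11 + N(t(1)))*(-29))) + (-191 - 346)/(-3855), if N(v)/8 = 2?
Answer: -2298773/1006155 ≈ -2.2847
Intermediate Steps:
t(T) = 5 + T (t(T) = T + 5 = 5 + T)
N(v) = 16 (N(v) = 8*2 = 16)
1898/(((11 + N(t(1)))*(-29))) + (-191 - 346)/(-3855) = 1898/(((11 + 16)*(-29))) + (-191 - 346)/(-3855) = 1898/((27*(-29))) - 537*(-1/3855) = 1898/(-783) + 179/1285 = 1898*(-1/783) + 179/1285 = -1898/783 + 179/1285 = -2298773/1006155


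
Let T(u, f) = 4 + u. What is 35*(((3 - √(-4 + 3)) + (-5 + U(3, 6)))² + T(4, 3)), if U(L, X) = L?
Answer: 280 - 70*I ≈ 280.0 - 70.0*I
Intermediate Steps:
35*(((3 - √(-4 + 3)) + (-5 + U(3, 6)))² + T(4, 3)) = 35*(((3 - √(-4 + 3)) + (-5 + 3))² + (4 + 4)) = 35*(((3 - √(-1)) - 2)² + 8) = 35*(((3 - I) - 2)² + 8) = 35*((1 - I)² + 8) = 35*(8 + (1 - I)²) = 280 + 35*(1 - I)²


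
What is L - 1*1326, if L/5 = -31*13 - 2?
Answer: -3351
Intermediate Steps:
L = -2025 (L = 5*(-31*13 - 2) = 5*(-403 - 2) = 5*(-405) = -2025)
L - 1*1326 = -2025 - 1*1326 = -2025 - 1326 = -3351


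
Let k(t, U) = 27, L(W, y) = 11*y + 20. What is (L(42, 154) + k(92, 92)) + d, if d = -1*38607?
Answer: -36866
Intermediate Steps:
L(W, y) = 20 + 11*y
d = -38607
(L(42, 154) + k(92, 92)) + d = ((20 + 11*154) + 27) - 38607 = ((20 + 1694) + 27) - 38607 = (1714 + 27) - 38607 = 1741 - 38607 = -36866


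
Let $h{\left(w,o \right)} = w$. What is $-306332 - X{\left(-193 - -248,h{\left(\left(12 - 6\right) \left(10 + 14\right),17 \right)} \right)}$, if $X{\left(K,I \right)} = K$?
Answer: $-306387$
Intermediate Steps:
$-306332 - X{\left(-193 - -248,h{\left(\left(12 - 6\right) \left(10 + 14\right),17 \right)} \right)} = -306332 - \left(-193 - -248\right) = -306332 - \left(-193 + 248\right) = -306332 - 55 = -306387$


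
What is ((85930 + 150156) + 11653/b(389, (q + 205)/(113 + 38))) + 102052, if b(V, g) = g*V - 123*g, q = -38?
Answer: 15022525839/44422 ≈ 3.3818e+5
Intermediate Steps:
b(V, g) = -123*g + V*g (b(V, g) = V*g - 123*g = -123*g + V*g)
((85930 + 150156) + 11653/b(389, (q + 205)/(113 + 38))) + 102052 = ((85930 + 150156) + 11653/((((-38 + 205)/(113 + 38))*(-123 + 389)))) + 102052 = (236086 + 11653/(((167/151)*266))) + 102052 = (236086 + 11653/(44422/151)) + 102052 = (236086 + 11653*(151/44422)) + 102052 = (236086 + 1759603/44422) + 102052 = 10489171895/44422 + 102052 = 15022525839/44422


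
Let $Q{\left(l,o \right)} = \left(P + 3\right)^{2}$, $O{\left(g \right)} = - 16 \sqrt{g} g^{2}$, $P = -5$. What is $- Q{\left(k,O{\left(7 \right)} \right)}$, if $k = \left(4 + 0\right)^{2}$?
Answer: $-4$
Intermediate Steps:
$k = 16$ ($k = 4^{2} = 16$)
$O{\left(g \right)} = - 16 g^{\frac{5}{2}}$
$Q{\left(l,o \right)} = 4$ ($Q{\left(l,o \right)} = \left(-5 + 3\right)^{2} = \left(-2\right)^{2} = 4$)
$- Q{\left(k,O{\left(7 \right)} \right)} = \left(-1\right) 4 = -4$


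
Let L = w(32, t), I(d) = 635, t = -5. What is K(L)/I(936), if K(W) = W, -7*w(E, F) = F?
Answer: 1/889 ≈ 0.0011249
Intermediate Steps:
w(E, F) = -F/7
L = 5/7 (L = -⅐*(-5) = 5/7 ≈ 0.71429)
K(L)/I(936) = (5/7)/635 = (5/7)*(1/635) = 1/889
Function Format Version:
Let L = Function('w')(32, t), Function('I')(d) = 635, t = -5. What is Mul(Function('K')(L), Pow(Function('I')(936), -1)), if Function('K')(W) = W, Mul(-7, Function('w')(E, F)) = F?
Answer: Rational(1, 889) ≈ 0.0011249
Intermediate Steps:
Function('w')(E, F) = Mul(Rational(-1, 7), F)
L = Rational(5, 7) (L = Mul(Rational(-1, 7), -5) = Rational(5, 7) ≈ 0.71429)
Mul(Function('K')(L), Pow(Function('I')(936), -1)) = Mul(Rational(5, 7), Pow(635, -1)) = Mul(Rational(5, 7), Rational(1, 635)) = Rational(1, 889)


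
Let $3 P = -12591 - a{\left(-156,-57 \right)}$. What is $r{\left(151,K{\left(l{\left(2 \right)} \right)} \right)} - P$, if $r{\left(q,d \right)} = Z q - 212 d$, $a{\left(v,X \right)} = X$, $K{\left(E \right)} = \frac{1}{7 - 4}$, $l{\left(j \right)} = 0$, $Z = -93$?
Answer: $- \frac{29807}{3} \approx -9935.7$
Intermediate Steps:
$K{\left(E \right)} = \frac{1}{3}$
$r{\left(q,d \right)} = - 212 d - 93 q$ ($r{\left(q,d \right)} = - 93 q - 212 d = - 212 d - 93 q$)
$P = -4178$ ($P = \frac{-12591 - -57}{3} = \frac{-12591 + 57}{3} = \frac{1}{3} \left(-12534\right) = -4178$)
$r{\left(151,K{\left(l{\left(2 \right)} \right)} \right)} - P = \left(\left(-212\right) \frac{1}{3} - 14043\right) - -4178 = \left(- \frac{212}{3} - 14043\right) + 4178 = - \frac{42341}{3} + 4178 = - \frac{29807}{3}$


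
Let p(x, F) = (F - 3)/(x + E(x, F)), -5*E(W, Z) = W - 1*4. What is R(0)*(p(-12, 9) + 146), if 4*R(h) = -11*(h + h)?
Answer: 0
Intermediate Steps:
E(W, Z) = ⅘ - W/5 (E(W, Z) = -(W - 1*4)/5 = -(W - 4)/5 = -(-4 + W)/5 = ⅘ - W/5)
R(h) = -11*h/2 (R(h) = (-11*(h + h))/4 = (-22*h)/4 = -11*h/2)
p(x, F) = (-3 + F)/(⅘ + 4*x/5) (p(x, F) = (F - 3)/(x + (⅘ - x/5)) = (-3 + F)/(⅘ + 4*x/5))
R(0)*(p(-12, 9) + 146) = (-11/2*0)*(5*(-3 + 9)/(4*(1 - 12)) + 146) = 0*((5/4)*6/(-11) + 146) = 0*((5/4)*(-1/11)*6 + 146) = 0*(-15/22 + 146) = 0*(3197/22) = 0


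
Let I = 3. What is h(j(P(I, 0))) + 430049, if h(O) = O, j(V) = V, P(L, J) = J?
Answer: 430049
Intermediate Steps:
h(j(P(I, 0))) + 430049 = 0 + 430049 = 430049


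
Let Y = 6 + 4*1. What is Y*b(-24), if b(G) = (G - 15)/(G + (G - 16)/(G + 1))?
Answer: 4485/256 ≈ 17.520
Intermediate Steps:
Y = 10 (Y = 6 + 4 = 10)
b(G) = (-15 + G)/(G + (-16 + G)/(1 + G))
Y*b(-24) = 10*((-15 + (-24)² - 14*(-24))/(-16 + (-24)² + 2*(-24))) = 10*((-15 + 576 + 336)/(-16 + 576 - 48)) = 10*(897/512) = 4485/256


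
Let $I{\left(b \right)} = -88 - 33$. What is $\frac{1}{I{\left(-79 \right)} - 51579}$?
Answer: $- \frac{1}{51700} \approx -1.9342 \cdot 10^{-5}$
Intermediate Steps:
$I{\left(b \right)} = -121$ ($I{\left(b \right)} = -88 - 33 = -121$)
$\frac{1}{I{\left(-79 \right)} - 51579} = \frac{1}{-121 - 51579} = \frac{1}{-51700} = - \frac{1}{51700}$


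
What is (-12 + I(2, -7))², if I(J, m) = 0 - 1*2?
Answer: 196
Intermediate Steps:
I(J, m) = -2 (I(J, m) = 0 - 2 = -2)
(-12 + I(2, -7))² = (-12 - 2)² = (-14)² = 196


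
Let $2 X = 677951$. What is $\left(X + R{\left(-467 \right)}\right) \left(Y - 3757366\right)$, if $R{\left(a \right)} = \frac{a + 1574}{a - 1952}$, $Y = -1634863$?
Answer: $- \frac{215684064343595}{118} \approx -1.8278 \cdot 10^{12}$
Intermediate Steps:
$X = \frac{677951}{2}$ ($X = \frac{1}{2} \cdot 677951 = \frac{677951}{2} \approx 3.3898 \cdot 10^{5}$)
$R{\left(a \right)} = \frac{1574 + a}{-1952 + a}$
$\left(X + R{\left(-467 \right)}\right) \left(Y - 3757366\right) = \left(\frac{677951}{2} + \frac{1574 - 467}{-1952 - 467}\right) \left(-1634863 - 3757366\right) = \left(\frac{677951}{2} + \frac{1}{-2419} \cdot 1107\right) \left(-5392229\right) = \left(\frac{677951}{2} - \frac{27}{59}\right) \left(-5392229\right) = \frac{39999055}{118} \left(-5392229\right) = - \frac{215684064343595}{118}$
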